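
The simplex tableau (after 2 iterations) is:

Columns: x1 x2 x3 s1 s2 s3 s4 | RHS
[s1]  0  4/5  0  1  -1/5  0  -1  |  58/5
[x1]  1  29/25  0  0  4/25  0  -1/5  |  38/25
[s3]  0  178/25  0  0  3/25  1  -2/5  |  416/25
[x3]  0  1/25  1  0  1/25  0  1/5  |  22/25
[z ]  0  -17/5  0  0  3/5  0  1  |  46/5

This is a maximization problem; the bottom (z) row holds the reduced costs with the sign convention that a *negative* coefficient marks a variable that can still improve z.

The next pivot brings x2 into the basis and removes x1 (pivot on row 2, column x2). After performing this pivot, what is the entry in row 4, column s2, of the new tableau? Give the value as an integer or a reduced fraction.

Pivot element is row 2, column x2: 29/25.
Normalize row 2: new (row 2, s2) = (4/25)/(29/25) = 4/29.
row 4 ← row 4 − (1/25)·(new row 2): 1/25 − (1/25)·(4/29) = 1/29.

1/29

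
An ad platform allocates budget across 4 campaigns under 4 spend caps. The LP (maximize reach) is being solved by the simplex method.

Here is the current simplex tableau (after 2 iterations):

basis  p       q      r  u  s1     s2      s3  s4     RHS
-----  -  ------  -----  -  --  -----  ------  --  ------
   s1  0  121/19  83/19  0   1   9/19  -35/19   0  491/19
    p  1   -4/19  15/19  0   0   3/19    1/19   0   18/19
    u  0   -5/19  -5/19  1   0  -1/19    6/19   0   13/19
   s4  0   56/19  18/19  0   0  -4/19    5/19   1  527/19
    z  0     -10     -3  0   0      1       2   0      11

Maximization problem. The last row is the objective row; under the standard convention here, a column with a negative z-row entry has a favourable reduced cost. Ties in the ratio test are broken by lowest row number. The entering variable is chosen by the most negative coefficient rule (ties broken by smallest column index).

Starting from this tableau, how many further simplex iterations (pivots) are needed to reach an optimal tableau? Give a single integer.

pivot: q in, s1 out → z = 6241/121
pivot: s3 in, u out → z = 1685/29
No improving column remains; optimal.

2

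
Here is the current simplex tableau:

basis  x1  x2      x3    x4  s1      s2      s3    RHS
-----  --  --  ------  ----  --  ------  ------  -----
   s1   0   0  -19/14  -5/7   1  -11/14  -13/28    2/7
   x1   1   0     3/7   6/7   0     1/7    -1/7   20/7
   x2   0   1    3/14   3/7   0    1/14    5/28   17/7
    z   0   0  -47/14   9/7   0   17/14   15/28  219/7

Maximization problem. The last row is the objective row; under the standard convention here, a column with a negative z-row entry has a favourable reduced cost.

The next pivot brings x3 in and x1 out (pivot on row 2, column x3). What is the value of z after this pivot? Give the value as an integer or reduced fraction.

161/3

Minimum ratio for x3: (20/7)/(3/7) = 20/3.
z changes by −(z-row coeff of x3)·ratio = −(-47/14)·(20/3) = 470/21.
New z = 219/7 + (470/21) = 161/3.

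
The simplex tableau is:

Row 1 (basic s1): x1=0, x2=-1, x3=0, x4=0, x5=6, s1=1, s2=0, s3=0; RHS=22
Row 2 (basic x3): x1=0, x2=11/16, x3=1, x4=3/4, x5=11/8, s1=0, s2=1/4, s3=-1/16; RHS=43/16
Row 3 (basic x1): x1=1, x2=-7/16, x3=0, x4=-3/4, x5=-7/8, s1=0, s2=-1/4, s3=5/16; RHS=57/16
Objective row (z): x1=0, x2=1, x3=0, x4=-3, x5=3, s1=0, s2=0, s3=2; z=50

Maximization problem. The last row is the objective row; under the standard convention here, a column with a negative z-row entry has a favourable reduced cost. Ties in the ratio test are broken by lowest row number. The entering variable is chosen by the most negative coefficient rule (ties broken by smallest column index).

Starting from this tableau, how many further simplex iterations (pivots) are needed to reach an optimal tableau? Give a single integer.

pivot: x4 in, x3 out → z = 243/4
No improving column remains; optimal.

1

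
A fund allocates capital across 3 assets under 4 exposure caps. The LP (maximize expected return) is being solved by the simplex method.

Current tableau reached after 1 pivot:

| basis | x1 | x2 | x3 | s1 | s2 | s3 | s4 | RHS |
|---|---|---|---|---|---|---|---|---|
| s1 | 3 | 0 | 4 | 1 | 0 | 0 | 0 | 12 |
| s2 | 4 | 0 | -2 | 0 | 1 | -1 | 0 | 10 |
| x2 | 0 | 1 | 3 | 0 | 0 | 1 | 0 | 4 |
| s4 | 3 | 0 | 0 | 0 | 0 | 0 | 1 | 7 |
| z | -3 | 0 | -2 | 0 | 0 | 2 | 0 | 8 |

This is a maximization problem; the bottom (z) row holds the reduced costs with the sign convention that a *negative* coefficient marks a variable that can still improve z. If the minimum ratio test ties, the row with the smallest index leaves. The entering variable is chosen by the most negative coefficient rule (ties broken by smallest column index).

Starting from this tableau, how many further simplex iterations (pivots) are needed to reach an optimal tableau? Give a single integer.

2

pivot: x1 in, s4 out → z = 15
pivot: x3 in, s1 out → z = 35/2
No improving column remains; optimal.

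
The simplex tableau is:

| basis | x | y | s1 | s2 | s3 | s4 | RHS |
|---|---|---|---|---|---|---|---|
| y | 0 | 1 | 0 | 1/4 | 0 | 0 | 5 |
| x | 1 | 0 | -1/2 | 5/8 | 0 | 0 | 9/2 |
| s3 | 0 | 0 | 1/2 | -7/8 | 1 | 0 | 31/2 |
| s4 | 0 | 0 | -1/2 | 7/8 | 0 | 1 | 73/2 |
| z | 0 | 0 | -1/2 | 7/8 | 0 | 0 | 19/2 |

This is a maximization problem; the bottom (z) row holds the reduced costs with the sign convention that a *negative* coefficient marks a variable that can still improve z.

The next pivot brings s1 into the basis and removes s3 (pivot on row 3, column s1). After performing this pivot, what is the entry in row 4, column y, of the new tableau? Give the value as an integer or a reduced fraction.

Pivot element is row 3, column s1: 1/2.
Normalize row 3: new (row 3, y) = 0/(1/2) = 0.
row 4 ← row 4 − (-1/2)·(new row 3): 0 − (-1/2)·0 = 0.

0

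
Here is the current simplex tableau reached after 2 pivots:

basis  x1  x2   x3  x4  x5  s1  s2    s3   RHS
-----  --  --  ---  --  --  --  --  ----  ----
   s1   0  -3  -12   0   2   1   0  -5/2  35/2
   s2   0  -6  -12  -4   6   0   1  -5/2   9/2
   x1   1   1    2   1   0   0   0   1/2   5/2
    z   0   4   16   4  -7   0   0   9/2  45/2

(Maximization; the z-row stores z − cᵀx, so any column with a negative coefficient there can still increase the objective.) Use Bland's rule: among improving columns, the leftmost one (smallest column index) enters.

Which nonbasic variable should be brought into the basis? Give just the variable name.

x5

Objective-row coefficients: x1: 0, x2: 4, x3: 16, x4: 4, x5: -7, s1: 0, s2: 0, s3: 9/2.
Improving columns: x5. Bland's rule picks the smallest column index → x5.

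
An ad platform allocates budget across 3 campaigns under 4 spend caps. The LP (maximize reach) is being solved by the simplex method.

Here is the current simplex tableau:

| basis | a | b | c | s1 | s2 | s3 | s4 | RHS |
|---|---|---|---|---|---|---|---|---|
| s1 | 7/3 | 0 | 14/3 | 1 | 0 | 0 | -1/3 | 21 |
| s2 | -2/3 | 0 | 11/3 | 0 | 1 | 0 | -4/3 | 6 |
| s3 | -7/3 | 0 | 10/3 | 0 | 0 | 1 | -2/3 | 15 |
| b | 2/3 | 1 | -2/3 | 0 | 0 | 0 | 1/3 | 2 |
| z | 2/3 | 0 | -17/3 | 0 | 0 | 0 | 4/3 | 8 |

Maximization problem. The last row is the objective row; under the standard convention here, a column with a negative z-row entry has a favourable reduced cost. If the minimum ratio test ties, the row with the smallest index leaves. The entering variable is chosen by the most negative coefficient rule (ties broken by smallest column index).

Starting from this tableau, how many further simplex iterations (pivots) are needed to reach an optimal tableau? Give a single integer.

pivot: c in, s2 out → z = 190/11
pivot: s4 in, s1 out → z = 122/5
No improving column remains; optimal.

2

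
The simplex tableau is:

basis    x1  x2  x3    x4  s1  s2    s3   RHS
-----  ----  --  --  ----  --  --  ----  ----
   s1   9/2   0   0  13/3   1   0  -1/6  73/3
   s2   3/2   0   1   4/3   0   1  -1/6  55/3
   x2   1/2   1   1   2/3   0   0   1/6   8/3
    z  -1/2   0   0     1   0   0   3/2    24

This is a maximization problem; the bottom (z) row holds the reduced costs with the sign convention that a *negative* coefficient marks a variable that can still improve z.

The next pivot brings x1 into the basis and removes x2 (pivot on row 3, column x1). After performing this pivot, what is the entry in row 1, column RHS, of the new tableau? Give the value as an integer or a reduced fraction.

1/3

Pivot element is row 3, column x1: 1/2.
Normalize row 3: new (row 3, RHS) = (8/3)/(1/2) = 16/3.
row 1 ← row 1 − (9/2)·(new row 3): 73/3 − (9/2)·(16/3) = 1/3.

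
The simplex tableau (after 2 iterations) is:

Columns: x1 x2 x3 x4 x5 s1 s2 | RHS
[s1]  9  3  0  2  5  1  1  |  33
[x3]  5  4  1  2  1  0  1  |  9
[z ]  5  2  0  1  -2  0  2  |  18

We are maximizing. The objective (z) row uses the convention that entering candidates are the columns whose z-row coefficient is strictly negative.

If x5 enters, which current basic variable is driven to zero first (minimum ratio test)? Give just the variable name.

s1

Ratios: row 1 (s1): 33/5 = 33/5; row 2 (x3): 9/1 = 9.
Minimum ratio 33/5 is in the s1 row, so s1 leaves.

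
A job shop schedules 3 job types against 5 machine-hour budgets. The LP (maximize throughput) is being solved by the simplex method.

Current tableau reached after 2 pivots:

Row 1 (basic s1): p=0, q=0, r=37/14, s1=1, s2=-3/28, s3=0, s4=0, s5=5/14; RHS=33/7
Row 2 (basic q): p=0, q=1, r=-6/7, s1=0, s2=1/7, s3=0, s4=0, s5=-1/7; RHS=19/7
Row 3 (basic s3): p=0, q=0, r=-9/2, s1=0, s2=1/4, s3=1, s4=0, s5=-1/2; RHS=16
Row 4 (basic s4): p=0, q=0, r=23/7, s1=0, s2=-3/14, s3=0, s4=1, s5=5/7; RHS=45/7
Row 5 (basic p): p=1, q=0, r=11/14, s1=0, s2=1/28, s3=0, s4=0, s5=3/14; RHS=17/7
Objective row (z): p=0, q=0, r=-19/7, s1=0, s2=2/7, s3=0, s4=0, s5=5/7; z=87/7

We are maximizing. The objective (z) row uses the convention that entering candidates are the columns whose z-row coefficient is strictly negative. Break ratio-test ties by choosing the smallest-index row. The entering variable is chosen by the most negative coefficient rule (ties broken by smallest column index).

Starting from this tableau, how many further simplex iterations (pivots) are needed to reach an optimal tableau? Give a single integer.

1

pivot: r in, s1 out → z = 639/37
No improving column remains; optimal.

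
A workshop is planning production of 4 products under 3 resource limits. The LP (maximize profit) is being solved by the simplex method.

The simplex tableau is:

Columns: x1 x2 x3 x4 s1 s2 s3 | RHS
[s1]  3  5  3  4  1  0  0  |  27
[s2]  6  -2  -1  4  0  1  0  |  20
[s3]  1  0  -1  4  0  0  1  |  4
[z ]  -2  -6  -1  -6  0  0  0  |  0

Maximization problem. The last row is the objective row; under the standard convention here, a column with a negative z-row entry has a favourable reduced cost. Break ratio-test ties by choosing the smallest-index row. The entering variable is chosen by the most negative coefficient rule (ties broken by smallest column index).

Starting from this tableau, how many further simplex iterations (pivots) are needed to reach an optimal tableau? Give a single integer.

pivot: x2 in, s1 out → z = 162/5
pivot: x4 in, s3 out → z = 168/5
No improving column remains; optimal.

2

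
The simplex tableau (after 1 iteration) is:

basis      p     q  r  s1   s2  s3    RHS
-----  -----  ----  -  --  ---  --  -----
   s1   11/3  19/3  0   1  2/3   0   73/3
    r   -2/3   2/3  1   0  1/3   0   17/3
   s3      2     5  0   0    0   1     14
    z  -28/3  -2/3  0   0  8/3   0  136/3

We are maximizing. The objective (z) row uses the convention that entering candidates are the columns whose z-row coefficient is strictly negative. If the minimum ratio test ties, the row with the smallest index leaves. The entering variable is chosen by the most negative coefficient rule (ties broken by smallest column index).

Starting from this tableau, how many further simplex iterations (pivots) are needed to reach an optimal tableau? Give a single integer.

1

pivot: p in, s1 out → z = 1180/11
No improving column remains; optimal.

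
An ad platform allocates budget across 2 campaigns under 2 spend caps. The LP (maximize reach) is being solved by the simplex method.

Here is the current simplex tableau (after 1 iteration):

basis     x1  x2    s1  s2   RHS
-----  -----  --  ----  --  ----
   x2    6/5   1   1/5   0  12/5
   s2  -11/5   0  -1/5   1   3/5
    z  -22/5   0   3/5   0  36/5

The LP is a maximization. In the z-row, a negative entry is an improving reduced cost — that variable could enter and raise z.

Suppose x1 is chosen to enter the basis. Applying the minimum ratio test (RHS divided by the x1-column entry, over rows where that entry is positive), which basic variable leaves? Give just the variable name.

Ratios: row 1 (x2): (12/5)/(6/5) = 2; row 2 (s2): entry -11/5 ≤ 0, skip.
Minimum ratio 2 is in the x2 row, so x2 leaves.

x2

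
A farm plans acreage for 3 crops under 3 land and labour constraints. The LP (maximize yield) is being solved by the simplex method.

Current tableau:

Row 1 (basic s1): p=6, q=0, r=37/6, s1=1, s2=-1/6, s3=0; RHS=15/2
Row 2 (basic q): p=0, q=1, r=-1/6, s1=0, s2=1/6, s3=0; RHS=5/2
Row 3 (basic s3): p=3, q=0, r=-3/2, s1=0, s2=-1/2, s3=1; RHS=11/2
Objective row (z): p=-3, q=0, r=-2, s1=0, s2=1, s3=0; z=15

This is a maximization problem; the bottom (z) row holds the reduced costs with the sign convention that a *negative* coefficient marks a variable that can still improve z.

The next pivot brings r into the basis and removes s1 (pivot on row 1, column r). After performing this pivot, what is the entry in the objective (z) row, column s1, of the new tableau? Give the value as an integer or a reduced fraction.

Pivot element is row 1, column r: 37/6.
Normalize row 1: new (row 1, s1) = 1/(37/6) = 6/37.
z-row ← z-row − (-2)·(new row 1): 0 − (-2)·(6/37) = 12/37.

12/37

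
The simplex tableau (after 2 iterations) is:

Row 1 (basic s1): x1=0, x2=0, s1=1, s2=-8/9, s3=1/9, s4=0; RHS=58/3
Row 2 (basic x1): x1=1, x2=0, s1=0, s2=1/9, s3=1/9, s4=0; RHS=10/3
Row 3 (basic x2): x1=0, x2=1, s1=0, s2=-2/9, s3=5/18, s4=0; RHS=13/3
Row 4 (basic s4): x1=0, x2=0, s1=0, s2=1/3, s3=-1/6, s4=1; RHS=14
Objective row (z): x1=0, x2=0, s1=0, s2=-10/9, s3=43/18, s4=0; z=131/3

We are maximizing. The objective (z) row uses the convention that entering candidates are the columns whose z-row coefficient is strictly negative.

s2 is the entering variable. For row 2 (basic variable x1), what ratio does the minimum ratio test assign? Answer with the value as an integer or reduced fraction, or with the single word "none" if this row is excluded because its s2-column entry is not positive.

Ratio = RHS / (s2 entry) = (10/3) / (1/9) = 30.

30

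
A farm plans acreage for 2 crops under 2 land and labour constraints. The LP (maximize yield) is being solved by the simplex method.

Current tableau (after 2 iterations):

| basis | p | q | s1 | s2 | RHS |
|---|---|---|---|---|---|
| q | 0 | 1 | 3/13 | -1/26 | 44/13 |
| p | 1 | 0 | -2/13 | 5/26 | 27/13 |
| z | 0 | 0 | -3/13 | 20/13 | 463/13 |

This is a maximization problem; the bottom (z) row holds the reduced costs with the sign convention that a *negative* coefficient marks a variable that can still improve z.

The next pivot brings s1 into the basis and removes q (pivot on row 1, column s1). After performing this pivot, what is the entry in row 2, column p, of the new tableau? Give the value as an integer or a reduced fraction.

1

Pivot element is row 1, column s1: 3/13.
Normalize row 1: new (row 1, p) = 0/(3/13) = 0.
row 2 ← row 2 − (-2/13)·(new row 1): 1 − (-2/13)·0 = 1.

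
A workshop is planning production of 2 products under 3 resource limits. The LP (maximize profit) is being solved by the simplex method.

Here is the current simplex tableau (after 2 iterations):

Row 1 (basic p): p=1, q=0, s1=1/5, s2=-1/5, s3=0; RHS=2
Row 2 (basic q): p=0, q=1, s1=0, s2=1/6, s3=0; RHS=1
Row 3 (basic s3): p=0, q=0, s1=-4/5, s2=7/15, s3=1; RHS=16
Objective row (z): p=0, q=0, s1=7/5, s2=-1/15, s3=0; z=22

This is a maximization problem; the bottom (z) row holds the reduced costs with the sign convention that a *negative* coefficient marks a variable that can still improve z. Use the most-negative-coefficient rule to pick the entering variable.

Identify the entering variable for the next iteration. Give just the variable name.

Objective-row coefficients: p: 0, q: 0, s1: 7/5, s2: -1/15, s3: 0.
The most negative is -1/15 in column s2, so s2 enters.

s2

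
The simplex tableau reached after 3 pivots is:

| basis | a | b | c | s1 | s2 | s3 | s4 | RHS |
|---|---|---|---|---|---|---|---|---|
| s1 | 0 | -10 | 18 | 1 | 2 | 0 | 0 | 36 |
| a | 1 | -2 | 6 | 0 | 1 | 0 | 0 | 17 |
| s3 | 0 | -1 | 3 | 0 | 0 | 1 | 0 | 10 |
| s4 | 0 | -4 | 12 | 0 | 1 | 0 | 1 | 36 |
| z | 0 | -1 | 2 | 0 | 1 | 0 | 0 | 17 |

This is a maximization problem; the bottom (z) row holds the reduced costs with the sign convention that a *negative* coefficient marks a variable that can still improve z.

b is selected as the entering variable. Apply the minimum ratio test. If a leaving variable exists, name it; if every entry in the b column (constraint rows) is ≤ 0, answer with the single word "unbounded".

b-column entries: row 1: -10, row 2: -2, row 3: -1, row 4: -4. All ≤ 0, so b can increase without bound; the LP is unbounded in this direction.

unbounded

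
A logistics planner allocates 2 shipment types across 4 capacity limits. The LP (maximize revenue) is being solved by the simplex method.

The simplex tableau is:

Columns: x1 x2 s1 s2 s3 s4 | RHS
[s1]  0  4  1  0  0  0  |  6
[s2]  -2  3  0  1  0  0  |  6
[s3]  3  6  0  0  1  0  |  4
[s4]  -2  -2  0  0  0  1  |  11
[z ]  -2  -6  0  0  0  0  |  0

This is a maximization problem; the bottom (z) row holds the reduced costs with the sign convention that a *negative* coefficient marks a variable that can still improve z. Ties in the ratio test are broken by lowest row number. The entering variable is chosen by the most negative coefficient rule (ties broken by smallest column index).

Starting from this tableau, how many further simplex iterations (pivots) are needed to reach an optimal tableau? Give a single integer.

pivot: x2 in, s3 out → z = 4
No improving column remains; optimal.

1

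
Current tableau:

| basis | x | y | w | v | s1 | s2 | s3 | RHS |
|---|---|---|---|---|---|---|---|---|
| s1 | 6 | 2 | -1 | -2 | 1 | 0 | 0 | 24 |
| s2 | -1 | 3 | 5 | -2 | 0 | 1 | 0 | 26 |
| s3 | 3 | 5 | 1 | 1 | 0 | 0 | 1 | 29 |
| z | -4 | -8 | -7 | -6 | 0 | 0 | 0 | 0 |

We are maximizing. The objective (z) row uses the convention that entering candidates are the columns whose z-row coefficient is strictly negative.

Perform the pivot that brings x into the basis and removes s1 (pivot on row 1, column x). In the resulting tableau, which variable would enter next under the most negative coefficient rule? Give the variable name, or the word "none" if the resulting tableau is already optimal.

Pivot element 6. New z-row = old z-row − (-4)·(row 1/6).
Updated z-row coefficients: x: 0, y: -20/3, w: -23/3, v: -22/3, s1: 2/3, s2: 0, s3: 0.
The most negative is -23/3 in column w, so w would enter next.

w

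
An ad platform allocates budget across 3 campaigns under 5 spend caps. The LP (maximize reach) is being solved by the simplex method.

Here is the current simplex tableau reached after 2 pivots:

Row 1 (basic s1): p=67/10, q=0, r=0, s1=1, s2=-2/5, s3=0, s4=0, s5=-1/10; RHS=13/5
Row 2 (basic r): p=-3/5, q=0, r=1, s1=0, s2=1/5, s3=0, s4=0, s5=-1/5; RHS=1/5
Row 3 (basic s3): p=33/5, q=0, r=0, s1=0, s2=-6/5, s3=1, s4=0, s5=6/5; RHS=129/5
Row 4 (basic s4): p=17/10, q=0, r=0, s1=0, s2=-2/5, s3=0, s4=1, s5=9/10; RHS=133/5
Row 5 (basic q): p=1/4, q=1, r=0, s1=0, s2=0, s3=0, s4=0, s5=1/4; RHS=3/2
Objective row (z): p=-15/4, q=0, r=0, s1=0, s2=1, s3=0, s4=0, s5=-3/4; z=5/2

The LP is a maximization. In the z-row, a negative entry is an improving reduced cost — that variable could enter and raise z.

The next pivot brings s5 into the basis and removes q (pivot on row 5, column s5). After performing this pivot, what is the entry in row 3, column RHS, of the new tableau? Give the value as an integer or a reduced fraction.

93/5

Pivot element is row 5, column s5: 1/4.
Normalize row 5: new (row 5, RHS) = (3/2)/(1/4) = 6.
row 3 ← row 3 − (6/5)·(new row 5): 129/5 − (6/5)·6 = 93/5.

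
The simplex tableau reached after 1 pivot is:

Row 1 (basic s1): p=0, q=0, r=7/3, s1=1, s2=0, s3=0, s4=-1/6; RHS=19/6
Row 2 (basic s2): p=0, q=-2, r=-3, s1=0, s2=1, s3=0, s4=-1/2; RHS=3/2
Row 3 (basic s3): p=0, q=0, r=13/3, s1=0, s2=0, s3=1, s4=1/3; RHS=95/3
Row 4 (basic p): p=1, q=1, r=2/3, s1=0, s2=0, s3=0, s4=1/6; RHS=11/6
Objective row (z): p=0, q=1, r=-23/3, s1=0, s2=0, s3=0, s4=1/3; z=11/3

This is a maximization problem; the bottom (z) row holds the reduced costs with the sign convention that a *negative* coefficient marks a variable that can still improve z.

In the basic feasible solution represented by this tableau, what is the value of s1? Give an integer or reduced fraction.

19/6

s1 is basic (row 1); its value is the RHS of that row: 19/6.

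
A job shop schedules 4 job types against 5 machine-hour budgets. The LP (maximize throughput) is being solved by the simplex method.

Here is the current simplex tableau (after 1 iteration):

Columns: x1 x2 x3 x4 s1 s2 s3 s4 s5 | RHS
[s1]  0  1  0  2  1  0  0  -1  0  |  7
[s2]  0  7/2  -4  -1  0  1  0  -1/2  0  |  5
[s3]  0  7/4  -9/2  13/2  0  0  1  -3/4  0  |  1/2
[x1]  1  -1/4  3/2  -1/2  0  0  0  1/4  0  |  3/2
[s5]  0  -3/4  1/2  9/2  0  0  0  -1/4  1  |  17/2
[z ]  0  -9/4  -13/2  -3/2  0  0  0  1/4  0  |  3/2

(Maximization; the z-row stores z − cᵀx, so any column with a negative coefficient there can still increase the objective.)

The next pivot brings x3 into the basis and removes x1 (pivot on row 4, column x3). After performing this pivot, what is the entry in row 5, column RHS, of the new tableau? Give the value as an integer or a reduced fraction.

Pivot element is row 4, column x3: 3/2.
Normalize row 4: new (row 4, RHS) = (3/2)/(3/2) = 1.
row 5 ← row 5 − (1/2)·(new row 4): 17/2 − (1/2)·1 = 8.

8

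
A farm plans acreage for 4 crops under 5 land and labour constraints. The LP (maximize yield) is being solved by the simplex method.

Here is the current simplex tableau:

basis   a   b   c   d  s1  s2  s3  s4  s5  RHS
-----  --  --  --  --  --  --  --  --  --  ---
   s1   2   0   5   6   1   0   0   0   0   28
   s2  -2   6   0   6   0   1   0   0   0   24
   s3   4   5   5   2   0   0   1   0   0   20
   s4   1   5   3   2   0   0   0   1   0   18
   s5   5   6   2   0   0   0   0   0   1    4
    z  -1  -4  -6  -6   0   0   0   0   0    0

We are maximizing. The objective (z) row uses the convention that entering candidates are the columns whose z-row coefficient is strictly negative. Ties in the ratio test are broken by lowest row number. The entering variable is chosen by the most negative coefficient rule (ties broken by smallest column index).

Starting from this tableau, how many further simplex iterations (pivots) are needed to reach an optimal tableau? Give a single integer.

3

pivot: c in, s5 out → z = 12
pivot: d in, s1 out → z = 30
pivot: b in, s2 out → z = 212/7
No improving column remains; optimal.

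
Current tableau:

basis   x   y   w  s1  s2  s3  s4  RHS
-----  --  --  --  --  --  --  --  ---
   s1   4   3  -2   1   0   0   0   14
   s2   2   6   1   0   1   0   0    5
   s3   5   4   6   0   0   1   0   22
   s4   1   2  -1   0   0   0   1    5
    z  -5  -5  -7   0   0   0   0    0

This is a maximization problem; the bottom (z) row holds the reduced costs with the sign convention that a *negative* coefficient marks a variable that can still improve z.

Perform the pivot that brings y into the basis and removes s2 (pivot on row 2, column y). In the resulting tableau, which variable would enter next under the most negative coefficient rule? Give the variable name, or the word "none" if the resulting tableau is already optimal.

Pivot element 6. New z-row = old z-row − (-5)·(row 2/6).
Updated z-row coefficients: x: -10/3, y: 0, w: -37/6, s1: 0, s2: 5/6, s3: 0, s4: 0.
The most negative is -37/6 in column w, so w would enter next.

w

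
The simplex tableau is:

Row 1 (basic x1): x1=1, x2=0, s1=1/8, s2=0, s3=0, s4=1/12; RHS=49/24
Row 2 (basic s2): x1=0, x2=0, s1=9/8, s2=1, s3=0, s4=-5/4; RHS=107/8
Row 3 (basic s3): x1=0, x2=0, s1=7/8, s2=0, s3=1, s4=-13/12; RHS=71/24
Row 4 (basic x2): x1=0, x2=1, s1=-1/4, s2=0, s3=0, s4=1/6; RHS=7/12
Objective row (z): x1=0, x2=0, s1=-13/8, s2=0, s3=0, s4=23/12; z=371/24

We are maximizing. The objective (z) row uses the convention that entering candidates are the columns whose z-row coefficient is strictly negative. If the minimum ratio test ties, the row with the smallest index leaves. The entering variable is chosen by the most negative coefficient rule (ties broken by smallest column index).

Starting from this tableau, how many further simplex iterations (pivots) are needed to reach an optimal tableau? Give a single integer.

pivot: s1 in, s3 out → z = 440/21
pivot: s4 in, x1 out → z = 108/5
No improving column remains; optimal.

2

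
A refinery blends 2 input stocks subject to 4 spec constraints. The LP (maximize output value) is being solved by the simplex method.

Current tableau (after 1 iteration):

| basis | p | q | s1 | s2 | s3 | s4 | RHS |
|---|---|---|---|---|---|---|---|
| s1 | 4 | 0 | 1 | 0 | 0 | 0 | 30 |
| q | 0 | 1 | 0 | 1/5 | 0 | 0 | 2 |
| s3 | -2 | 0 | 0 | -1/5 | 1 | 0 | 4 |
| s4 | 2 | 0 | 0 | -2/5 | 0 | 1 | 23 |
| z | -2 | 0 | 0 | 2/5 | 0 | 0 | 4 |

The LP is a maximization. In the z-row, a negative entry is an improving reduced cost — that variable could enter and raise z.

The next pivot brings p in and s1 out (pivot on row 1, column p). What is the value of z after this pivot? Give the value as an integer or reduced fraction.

Minimum ratio for p: 30/4 = 15/2.
z changes by −(z-row coeff of p)·ratio = −(-2)·(15/2) = 15.
New z = 4 + 15 = 19.

19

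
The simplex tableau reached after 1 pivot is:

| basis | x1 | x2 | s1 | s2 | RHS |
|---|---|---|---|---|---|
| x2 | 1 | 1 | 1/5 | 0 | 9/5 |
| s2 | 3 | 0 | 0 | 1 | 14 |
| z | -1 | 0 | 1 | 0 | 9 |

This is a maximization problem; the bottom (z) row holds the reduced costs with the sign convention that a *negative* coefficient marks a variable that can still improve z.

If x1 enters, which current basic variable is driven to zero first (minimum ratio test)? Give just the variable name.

Ratios: row 1 (x2): (9/5)/1 = 9/5; row 2 (s2): 14/3 = 14/3.
Minimum ratio 9/5 is in the x2 row, so x2 leaves.

x2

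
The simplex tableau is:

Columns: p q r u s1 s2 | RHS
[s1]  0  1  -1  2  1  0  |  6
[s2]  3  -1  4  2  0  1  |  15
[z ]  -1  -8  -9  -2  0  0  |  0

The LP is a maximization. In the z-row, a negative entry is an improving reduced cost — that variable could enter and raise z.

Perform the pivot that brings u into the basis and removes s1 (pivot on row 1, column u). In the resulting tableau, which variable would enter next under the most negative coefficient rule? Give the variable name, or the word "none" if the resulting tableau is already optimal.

Pivot element 2. New z-row = old z-row − (-2)·(row 1/2).
Updated z-row coefficients: p: -1, q: -7, r: -10, u: 0, s1: 1, s2: 0.
The most negative is -10 in column r, so r would enter next.

r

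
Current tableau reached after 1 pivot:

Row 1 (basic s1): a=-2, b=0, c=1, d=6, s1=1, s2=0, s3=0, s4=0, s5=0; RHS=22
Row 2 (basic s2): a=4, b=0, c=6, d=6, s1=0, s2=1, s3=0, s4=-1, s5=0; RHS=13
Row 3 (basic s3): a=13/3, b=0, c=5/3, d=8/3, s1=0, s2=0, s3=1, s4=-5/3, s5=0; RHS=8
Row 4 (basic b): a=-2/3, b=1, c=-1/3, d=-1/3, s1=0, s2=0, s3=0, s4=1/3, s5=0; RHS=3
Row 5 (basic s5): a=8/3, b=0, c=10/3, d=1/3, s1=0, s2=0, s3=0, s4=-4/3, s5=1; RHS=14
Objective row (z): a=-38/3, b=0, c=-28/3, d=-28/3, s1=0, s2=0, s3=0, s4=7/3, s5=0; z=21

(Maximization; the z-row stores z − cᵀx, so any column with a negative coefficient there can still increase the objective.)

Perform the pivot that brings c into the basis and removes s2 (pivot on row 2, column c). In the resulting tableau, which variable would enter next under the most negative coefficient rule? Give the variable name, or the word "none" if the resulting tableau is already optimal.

a

Pivot element 6. New z-row = old z-row − (-28/3)·(row 2/6).
Updated z-row coefficients: a: -58/9, b: 0, c: 0, d: 0, s1: 0, s2: 14/9, s3: 0, s4: 7/9, s5: 0.
The most negative is -58/9 in column a, so a would enter next.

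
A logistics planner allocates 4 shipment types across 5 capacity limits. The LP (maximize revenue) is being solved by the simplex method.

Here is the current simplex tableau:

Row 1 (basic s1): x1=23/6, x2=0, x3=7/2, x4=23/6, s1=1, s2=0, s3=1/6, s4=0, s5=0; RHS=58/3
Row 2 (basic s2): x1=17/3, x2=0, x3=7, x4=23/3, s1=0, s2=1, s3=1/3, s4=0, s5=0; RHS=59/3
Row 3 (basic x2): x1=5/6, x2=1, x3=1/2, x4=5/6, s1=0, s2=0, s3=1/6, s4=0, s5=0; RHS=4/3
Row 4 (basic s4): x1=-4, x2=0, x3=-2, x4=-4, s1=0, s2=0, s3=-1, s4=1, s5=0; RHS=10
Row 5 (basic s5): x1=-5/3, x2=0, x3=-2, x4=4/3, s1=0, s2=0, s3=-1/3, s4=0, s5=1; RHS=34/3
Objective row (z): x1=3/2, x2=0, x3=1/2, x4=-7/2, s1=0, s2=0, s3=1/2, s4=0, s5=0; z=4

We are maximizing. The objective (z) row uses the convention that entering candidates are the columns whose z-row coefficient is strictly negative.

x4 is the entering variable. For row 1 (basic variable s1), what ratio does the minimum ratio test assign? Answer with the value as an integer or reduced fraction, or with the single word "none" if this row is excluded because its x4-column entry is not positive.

Ratio = RHS / (x4 entry) = (58/3) / (23/6) = 116/23.

116/23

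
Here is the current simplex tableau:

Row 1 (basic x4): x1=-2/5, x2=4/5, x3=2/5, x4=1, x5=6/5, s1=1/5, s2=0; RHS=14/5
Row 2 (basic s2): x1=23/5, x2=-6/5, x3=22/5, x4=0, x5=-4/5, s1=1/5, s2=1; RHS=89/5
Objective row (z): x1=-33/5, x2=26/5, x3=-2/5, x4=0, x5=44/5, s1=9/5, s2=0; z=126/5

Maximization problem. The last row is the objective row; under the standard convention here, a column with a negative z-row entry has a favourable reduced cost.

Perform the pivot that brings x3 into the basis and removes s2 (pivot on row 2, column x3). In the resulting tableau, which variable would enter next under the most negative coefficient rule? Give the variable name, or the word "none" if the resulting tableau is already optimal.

x1

Pivot element 22/5. New z-row = old z-row − (-2/5)·(row 2/(22/5)).
Updated z-row coefficients: x1: -68/11, x2: 56/11, x3: 0, x4: 0, x5: 96/11, s1: 20/11, s2: 1/11.
The most negative is -68/11 in column x1, so x1 would enter next.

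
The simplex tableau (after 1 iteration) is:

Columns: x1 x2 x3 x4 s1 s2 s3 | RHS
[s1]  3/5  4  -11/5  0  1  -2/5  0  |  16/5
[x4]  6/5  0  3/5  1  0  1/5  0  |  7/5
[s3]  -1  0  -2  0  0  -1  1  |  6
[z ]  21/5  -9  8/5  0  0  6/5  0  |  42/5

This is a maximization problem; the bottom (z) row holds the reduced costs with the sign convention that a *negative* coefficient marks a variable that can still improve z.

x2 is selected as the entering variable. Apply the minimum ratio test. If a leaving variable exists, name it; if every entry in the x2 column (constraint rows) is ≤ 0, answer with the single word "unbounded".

s1

Ratios: row 1 (s1): (16/5)/4 = 4/5; row 2 (x4): entry 0 ≤ 0, skip; row 3 (s3): entry 0 ≤ 0, skip.
Minimum ratio is in the s1 row, so s1 leaves.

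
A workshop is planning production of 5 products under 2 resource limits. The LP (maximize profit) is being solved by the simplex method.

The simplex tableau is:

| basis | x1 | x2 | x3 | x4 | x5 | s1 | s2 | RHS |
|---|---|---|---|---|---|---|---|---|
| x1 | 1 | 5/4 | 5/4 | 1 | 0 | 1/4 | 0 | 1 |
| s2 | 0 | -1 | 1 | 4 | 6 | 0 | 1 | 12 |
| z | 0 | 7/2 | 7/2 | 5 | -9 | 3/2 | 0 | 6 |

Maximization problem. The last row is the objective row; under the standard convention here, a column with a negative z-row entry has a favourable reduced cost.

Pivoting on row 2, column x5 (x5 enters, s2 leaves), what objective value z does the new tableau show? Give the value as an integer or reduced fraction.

24

Minimum ratio for x5: 12/6 = 2.
z changes by −(z-row coeff of x5)·ratio = −(-9)·2 = 18.
New z = 6 + 18 = 24.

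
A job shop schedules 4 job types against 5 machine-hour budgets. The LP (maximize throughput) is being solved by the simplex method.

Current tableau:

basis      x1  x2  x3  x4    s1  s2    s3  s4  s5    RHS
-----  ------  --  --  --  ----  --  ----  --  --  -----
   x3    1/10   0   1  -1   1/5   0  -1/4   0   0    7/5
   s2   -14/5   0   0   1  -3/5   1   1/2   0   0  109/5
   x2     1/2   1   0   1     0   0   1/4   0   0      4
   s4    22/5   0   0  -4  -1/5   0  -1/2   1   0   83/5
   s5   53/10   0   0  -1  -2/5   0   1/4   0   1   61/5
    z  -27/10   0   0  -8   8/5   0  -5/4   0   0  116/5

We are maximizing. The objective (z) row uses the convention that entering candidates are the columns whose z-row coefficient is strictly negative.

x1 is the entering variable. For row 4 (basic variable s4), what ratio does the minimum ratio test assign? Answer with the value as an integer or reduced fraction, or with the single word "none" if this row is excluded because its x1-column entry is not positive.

83/22

Ratio = RHS / (x1 entry) = (83/5) / (22/5) = 83/22.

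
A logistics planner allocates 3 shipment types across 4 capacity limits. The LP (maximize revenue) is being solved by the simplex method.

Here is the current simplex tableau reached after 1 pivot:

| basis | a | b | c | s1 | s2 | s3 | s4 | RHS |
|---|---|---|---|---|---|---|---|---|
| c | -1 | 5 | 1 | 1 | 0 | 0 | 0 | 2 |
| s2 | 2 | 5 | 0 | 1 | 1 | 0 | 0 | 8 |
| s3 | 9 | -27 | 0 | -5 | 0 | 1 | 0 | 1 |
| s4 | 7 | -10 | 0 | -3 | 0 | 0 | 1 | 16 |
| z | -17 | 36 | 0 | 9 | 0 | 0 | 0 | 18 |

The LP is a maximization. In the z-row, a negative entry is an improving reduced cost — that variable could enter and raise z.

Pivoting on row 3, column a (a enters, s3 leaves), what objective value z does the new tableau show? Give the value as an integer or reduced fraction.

179/9

Minimum ratio for a: 1/9 = 1/9.
z changes by −(z-row coeff of a)·ratio = −(-17)·(1/9) = 17/9.
New z = 18 + (17/9) = 179/9.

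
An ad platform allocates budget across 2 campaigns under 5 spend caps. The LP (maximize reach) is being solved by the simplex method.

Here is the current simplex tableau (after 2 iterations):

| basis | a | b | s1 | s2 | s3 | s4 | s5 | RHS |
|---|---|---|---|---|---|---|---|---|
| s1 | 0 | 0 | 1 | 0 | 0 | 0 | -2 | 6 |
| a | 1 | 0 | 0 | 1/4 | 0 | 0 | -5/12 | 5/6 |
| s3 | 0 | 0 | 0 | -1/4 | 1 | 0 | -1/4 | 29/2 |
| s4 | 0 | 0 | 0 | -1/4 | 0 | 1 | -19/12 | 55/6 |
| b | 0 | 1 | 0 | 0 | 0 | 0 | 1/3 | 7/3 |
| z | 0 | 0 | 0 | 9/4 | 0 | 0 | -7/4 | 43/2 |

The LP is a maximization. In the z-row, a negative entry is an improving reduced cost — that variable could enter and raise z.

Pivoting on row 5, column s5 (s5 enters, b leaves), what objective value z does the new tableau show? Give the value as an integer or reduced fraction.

135/4

Minimum ratio for s5: (7/3)/(1/3) = 7.
z changes by −(z-row coeff of s5)·ratio = −(-7/4)·7 = 49/4.
New z = 43/2 + (49/4) = 135/4.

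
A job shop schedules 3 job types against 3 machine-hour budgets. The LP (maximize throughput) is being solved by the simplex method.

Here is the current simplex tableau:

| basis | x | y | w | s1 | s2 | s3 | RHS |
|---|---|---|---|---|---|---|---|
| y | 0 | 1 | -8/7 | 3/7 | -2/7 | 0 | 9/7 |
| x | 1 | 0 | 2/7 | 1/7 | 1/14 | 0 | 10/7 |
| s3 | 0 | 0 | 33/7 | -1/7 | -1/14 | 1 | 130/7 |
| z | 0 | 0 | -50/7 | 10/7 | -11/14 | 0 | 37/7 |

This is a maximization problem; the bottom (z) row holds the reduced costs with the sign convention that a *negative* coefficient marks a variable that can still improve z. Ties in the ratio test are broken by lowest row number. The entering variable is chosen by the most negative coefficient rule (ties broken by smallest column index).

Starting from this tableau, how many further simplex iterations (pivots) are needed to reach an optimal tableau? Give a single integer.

pivot: w in, s3 out → z = 1103/33
pivot: s2 in, x out → z = 37
No improving column remains; optimal.

2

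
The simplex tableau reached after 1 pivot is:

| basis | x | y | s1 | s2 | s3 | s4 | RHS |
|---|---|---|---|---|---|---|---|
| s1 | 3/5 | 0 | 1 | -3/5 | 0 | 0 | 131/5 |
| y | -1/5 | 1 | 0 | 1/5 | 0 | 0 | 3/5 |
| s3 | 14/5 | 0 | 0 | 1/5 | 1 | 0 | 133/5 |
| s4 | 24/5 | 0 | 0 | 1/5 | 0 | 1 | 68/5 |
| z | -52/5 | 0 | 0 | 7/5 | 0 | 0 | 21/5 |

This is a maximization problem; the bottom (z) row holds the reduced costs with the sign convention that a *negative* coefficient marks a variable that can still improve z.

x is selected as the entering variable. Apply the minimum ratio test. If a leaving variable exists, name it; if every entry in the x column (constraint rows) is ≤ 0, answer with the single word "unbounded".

Ratios: row 1 (s1): (131/5)/(3/5) = 131/3; row 2 (y): entry -1/5 ≤ 0, skip; row 3 (s3): (133/5)/(14/5) = 19/2; row 4 (s4): (68/5)/(24/5) = 17/6.
Minimum ratio is in the s4 row, so s4 leaves.

s4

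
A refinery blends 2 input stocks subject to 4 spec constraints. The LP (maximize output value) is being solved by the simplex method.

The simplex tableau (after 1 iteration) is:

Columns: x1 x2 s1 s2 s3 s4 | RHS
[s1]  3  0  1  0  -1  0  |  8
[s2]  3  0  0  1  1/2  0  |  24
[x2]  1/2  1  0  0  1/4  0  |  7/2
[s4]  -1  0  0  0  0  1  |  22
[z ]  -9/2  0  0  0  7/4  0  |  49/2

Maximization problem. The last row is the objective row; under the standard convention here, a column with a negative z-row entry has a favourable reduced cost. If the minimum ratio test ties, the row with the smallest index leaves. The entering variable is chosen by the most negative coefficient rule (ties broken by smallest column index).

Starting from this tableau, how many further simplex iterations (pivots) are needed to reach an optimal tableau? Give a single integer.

1

pivot: x1 in, s1 out → z = 73/2
No improving column remains; optimal.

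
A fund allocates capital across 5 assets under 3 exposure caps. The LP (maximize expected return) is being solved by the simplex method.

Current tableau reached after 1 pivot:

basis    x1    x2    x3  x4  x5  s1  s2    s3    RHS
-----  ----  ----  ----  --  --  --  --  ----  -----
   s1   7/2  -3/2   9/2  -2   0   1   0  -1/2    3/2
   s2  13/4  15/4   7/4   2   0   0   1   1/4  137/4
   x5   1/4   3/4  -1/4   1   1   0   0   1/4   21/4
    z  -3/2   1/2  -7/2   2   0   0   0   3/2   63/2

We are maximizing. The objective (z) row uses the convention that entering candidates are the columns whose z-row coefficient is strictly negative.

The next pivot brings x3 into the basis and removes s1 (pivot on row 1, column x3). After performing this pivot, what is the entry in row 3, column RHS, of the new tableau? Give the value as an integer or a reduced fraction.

16/3

Pivot element is row 1, column x3: 9/2.
Normalize row 1: new (row 1, RHS) = (3/2)/(9/2) = 1/3.
row 3 ← row 3 − (-1/4)·(new row 1): 21/4 − (-1/4)·(1/3) = 16/3.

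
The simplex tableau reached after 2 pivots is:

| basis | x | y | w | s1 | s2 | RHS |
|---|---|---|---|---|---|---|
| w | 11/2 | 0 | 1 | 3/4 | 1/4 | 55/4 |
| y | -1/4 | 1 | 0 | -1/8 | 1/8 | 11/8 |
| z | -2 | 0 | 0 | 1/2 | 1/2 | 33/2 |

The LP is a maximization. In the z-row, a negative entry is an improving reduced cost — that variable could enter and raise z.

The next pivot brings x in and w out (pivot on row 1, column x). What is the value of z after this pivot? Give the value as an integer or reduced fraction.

43/2

Minimum ratio for x: (55/4)/(11/2) = 5/2.
z changes by −(z-row coeff of x)·ratio = −(-2)·(5/2) = 5.
New z = 33/2 + 5 = 43/2.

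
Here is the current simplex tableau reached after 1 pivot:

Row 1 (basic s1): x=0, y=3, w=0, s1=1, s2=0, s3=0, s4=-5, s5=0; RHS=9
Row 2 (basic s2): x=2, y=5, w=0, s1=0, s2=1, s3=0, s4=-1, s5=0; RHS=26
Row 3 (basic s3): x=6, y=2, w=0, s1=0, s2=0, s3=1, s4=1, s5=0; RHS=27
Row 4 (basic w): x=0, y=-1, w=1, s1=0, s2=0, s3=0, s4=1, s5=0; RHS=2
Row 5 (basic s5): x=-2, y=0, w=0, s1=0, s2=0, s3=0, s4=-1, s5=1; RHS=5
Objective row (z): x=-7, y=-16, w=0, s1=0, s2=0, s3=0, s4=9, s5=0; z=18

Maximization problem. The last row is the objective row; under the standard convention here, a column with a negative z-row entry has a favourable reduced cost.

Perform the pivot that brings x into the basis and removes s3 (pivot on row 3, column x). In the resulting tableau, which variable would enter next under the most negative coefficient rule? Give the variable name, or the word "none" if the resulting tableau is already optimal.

y

Pivot element 6. New z-row = old z-row − (-7)·(row 3/6).
Updated z-row coefficients: x: 0, y: -41/3, w: 0, s1: 0, s2: 0, s3: 7/6, s4: 61/6, s5: 0.
The most negative is -41/3 in column y, so y would enter next.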